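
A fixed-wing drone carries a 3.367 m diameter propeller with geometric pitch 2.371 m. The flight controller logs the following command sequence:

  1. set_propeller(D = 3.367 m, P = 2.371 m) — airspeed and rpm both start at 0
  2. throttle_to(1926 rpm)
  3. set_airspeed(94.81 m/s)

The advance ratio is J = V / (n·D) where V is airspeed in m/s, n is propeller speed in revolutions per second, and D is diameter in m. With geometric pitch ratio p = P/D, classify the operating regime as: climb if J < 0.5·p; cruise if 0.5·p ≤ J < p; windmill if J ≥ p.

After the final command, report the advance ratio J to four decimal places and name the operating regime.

set_propeller: D = 3.367 m, P = 2.371 m (p = P/D = 0.704188); state ← (V=0, rpm=0)
throttle_to(1926): rpm ← 1926
set_airspeed(94.81): V ← 94.81 m/s
final state: V = 94.81 m/s, rpm = 1926 → n = rpm/60 = 32.100000 rev/s
J = V / (n·D) = 94.81 / (32.100000 × 3.367) = 0.877215
regime bands: climb J<0.3521 | cruise [0.3521, 0.7042) | windmill J≥0.7042
J = 0.8772 → windmill

J = 0.8772, regime = windmill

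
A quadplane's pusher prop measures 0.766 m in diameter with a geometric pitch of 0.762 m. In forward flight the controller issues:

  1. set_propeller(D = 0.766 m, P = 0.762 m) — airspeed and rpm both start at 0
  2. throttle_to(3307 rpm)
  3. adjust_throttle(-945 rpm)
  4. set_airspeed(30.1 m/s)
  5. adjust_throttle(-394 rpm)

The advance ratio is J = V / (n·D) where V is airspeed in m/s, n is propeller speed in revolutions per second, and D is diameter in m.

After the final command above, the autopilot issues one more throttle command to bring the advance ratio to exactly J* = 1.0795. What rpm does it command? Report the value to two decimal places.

set_propeller: D = 0.766 m, P = 0.762 m (p = P/D = 0.994778); state ← (V=0, rpm=0)
throttle_to(3307): rpm ← 3307
adjust_throttle(-945): rpm ← 3307 -945 = 2362
set_airspeed(30.1): V ← 30.1 m/s
adjust_throttle(-394): rpm ← 2362 -394 = 1968
final state: V = 30.1 m/s, rpm = 1968 → n = rpm/60 = 32.800000 rev/s
target J* = 1.0795; solve J* = V/(n·D) for n: n = V/(J*·D) = 30.1/(1.0795 × 0.766) = 36.401148 rev/s
rpm = 60·n = 2184.068874

rpm = 2184.07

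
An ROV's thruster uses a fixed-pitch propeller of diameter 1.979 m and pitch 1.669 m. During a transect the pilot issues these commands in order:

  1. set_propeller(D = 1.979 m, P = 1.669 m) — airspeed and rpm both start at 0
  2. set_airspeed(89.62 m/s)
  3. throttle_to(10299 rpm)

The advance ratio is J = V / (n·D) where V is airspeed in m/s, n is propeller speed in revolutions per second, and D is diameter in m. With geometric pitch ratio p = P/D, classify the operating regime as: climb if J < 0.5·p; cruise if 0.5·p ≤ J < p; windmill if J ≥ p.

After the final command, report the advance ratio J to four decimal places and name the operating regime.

set_propeller: D = 1.979 m, P = 1.669 m (p = P/D = 0.843355); state ← (V=0, rpm=0)
set_airspeed(89.62): V ← 89.62 m/s
throttle_to(10299): rpm ← 10299
final state: V = 89.62 m/s, rpm = 10299 → n = rpm/60 = 171.650000 rev/s
J = V / (n·D) = 89.62 / (171.650000 × 1.979) = 0.263825
regime bands: climb J<0.4217 | cruise [0.4217, 0.8434) | windmill J≥0.8434
J = 0.2638 → climb

J = 0.2638, regime = climb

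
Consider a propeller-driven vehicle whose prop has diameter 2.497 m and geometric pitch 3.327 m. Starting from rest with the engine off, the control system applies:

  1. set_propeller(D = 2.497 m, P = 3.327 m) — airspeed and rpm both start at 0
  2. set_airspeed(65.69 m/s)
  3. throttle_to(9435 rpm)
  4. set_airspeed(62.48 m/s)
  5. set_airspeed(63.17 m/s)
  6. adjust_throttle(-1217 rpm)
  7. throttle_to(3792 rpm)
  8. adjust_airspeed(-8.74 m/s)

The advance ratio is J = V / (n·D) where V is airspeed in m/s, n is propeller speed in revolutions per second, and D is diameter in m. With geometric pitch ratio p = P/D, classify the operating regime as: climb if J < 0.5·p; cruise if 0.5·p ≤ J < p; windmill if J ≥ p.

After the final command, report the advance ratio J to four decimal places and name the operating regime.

J = 0.3449, regime = climb

set_propeller: D = 2.497 m, P = 3.327 m (p = P/D = 1.332399); state ← (V=0, rpm=0)
set_airspeed(65.69): V ← 65.69 m/s
throttle_to(9435): rpm ← 9435
set_airspeed(62.48): V ← 62.48 m/s
set_airspeed(63.17): V ← 63.17 m/s
adjust_throttle(-1217): rpm ← 9435 -1217 = 8218
throttle_to(3792): rpm ← 3792
adjust_airspeed(-8.74): V ← 63.17 -8.74 = 54.43 m/s
final state: V = 54.43 m/s, rpm = 3792 → n = rpm/60 = 63.200000 rev/s
J = V / (n·D) = 54.43 / (63.200000 × 2.497) = 0.344908
regime bands: climb J<0.6662 | cruise [0.6662, 1.3324) | windmill J≥1.3324
J = 0.3449 → climb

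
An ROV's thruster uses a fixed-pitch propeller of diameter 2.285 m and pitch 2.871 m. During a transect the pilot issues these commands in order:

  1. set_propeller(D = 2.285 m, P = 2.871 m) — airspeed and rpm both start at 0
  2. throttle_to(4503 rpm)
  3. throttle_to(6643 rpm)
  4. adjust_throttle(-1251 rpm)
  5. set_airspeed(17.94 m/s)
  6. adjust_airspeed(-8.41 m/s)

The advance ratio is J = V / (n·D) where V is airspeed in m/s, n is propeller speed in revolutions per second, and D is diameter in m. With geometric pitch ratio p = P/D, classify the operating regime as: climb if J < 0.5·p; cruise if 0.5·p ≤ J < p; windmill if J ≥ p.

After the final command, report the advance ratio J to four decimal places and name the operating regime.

J = 0.0464, regime = climb

set_propeller: D = 2.285 m, P = 2.871 m (p = P/D = 1.256455); state ← (V=0, rpm=0)
throttle_to(4503): rpm ← 4503
throttle_to(6643): rpm ← 6643
adjust_throttle(-1251): rpm ← 6643 -1251 = 5392
set_airspeed(17.94): V ← 17.94 m/s
adjust_airspeed(-8.41): V ← 17.94 -8.41 = 9.53 m/s
final state: V = 9.53 m/s, rpm = 5392 → n = rpm/60 = 89.866667 rev/s
J = V / (n·D) = 9.53 / (89.866667 × 2.285) = 0.046410
regime bands: climb J<0.6282 | cruise [0.6282, 1.2565) | windmill J≥1.2565
J = 0.0464 → climb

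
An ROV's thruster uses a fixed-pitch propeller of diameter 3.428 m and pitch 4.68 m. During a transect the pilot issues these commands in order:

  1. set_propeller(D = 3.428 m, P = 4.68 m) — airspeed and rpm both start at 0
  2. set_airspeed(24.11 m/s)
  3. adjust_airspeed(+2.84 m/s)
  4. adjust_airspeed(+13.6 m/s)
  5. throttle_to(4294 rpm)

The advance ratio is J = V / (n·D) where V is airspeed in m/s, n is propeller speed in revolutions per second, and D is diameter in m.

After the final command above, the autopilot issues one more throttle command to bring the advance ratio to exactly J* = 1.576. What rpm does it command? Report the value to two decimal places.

set_propeller: D = 3.428 m, P = 4.68 m (p = P/D = 1.365228); state ← (V=0, rpm=0)
set_airspeed(24.11): V ← 24.11 m/s
adjust_airspeed(+2.84): V ← 24.11 +2.84 = 26.95 m/s
adjust_airspeed(+13.6): V ← 26.95 +13.6 = 40.55 m/s
throttle_to(4294): rpm ← 4294
final state: V = 40.55 m/s, rpm = 4294 → n = rpm/60 = 71.566667 rev/s
target J* = 1.576; solve J* = V/(n·D) for n: n = V/(J*·D) = 40.55/(1.576 × 3.428) = 7.505745 rev/s
rpm = 60·n = 450.344728

rpm = 450.34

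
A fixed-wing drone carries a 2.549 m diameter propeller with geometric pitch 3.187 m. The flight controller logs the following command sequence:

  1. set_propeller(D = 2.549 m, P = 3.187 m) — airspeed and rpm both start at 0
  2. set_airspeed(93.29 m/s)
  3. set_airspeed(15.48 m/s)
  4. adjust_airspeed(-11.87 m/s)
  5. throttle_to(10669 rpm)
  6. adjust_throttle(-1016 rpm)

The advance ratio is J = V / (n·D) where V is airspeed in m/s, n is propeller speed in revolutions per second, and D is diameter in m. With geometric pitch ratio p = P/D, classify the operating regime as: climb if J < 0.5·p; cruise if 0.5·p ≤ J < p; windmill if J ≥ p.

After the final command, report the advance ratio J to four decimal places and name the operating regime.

set_propeller: D = 2.549 m, P = 3.187 m (p = P/D = 1.250294); state ← (V=0, rpm=0)
set_airspeed(93.29): V ← 93.29 m/s
set_airspeed(15.48): V ← 15.48 m/s
adjust_airspeed(-11.87): V ← 15.48 -11.87 = 3.61 m/s
throttle_to(10669): rpm ← 10669
adjust_throttle(-1016): rpm ← 10669 -1016 = 9653
final state: V = 3.61 m/s, rpm = 9653 → n = rpm/60 = 160.883333 rev/s
J = V / (n·D) = 3.61 / (160.883333 × 2.549) = 0.008803
regime bands: climb J<0.6251 | cruise [0.6251, 1.2503) | windmill J≥1.2503
J = 0.0088 → climb

J = 0.0088, regime = climb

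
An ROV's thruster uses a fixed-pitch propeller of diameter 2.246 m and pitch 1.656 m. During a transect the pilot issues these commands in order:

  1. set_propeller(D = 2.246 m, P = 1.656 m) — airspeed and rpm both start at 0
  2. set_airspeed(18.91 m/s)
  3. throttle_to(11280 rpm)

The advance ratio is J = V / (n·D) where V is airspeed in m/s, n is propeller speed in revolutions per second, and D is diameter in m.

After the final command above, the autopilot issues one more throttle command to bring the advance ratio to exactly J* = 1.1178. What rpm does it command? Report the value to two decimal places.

rpm = 451.93

set_propeller: D = 2.246 m, P = 1.656 m (p = P/D = 0.737311); state ← (V=0, rpm=0)
set_airspeed(18.91): V ← 18.91 m/s
throttle_to(11280): rpm ← 11280
final state: V = 18.91 m/s, rpm = 11280 → n = rpm/60 = 188.000000 rev/s
target J* = 1.1178; solve J* = V/(n·D) for n: n = V/(J*·D) = 18.91/(1.1178 × 2.246) = 7.532128 rev/s
rpm = 60·n = 451.927659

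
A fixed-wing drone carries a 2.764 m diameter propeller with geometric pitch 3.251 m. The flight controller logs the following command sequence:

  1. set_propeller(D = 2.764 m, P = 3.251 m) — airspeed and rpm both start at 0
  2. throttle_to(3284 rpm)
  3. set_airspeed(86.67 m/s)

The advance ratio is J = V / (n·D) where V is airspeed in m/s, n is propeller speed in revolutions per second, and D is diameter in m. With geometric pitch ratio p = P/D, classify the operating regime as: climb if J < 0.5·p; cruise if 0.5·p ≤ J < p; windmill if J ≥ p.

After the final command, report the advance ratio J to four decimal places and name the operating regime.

J = 0.5729, regime = climb

set_propeller: D = 2.764 m, P = 3.251 m (p = P/D = 1.176194); state ← (V=0, rpm=0)
throttle_to(3284): rpm ← 3284
set_airspeed(86.67): V ← 86.67 m/s
final state: V = 86.67 m/s, rpm = 3284 → n = rpm/60 = 54.733333 rev/s
J = V / (n·D) = 86.67 / (54.733333 × 2.764) = 0.572900
regime bands: climb J<0.5881 | cruise [0.5881, 1.1762) | windmill J≥1.1762
J = 0.5729 → climb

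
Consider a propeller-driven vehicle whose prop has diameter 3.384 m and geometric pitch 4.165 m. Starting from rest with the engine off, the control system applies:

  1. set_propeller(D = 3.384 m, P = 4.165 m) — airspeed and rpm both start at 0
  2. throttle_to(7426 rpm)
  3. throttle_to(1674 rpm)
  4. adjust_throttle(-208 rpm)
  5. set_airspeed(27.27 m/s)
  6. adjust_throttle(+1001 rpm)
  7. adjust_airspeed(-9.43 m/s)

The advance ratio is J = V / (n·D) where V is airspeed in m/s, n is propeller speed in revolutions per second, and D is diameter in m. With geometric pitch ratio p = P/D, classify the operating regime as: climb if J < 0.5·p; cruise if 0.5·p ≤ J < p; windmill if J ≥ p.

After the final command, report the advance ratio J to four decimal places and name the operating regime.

J = 0.1282, regime = climb

set_propeller: D = 3.384 m, P = 4.165 m (p = P/D = 1.230792); state ← (V=0, rpm=0)
throttle_to(7426): rpm ← 7426
throttle_to(1674): rpm ← 1674
adjust_throttle(-208): rpm ← 1674 -208 = 1466
set_airspeed(27.27): V ← 27.27 m/s
adjust_throttle(+1001): rpm ← 1466 +1001 = 2467
adjust_airspeed(-9.43): V ← 27.27 -9.43 = 17.84 m/s
final state: V = 17.84 m/s, rpm = 2467 → n = rpm/60 = 41.116667 rev/s
J = V / (n·D) = 17.84 / (41.116667 × 3.384) = 0.128217
regime bands: climb J<0.6154 | cruise [0.6154, 1.2308) | windmill J≥1.2308
J = 0.1282 → climb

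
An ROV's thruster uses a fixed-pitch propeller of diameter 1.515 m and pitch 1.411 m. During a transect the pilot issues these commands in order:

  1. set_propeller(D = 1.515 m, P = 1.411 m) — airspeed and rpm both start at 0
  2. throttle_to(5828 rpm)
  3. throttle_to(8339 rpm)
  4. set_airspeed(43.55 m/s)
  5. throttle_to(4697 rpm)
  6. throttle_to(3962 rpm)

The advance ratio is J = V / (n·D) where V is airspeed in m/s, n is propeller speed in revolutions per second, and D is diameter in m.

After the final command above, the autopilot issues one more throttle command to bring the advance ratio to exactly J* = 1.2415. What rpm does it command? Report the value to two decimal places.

set_propeller: D = 1.515 m, P = 1.411 m (p = P/D = 0.931353); state ← (V=0, rpm=0)
throttle_to(5828): rpm ← 5828
throttle_to(8339): rpm ← 8339
set_airspeed(43.55): V ← 43.55 m/s
throttle_to(4697): rpm ← 4697
throttle_to(3962): rpm ← 3962
final state: V = 43.55 m/s, rpm = 3962 → n = rpm/60 = 66.033333 rev/s
target J* = 1.2415; solve J* = V/(n·D) for n: n = V/(J*·D) = 43.55/(1.2415 × 1.515) = 23.154148 rev/s
rpm = 60·n = 1389.248873

rpm = 1389.25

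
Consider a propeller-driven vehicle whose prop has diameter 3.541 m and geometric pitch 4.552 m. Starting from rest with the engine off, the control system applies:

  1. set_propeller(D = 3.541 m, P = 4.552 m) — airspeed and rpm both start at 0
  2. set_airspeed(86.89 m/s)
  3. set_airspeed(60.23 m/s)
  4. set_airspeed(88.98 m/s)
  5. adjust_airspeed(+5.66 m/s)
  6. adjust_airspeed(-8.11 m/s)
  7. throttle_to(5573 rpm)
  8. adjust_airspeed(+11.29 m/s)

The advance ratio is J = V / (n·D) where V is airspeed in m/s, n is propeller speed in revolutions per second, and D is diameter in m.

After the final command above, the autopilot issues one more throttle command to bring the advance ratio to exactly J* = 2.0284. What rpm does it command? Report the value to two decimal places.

rpm = 817.15

set_propeller: D = 3.541 m, P = 4.552 m (p = P/D = 1.285513); state ← (V=0, rpm=0)
set_airspeed(86.89): V ← 86.89 m/s
set_airspeed(60.23): V ← 60.23 m/s
set_airspeed(88.98): V ← 88.98 m/s
adjust_airspeed(+5.66): V ← 88.98 +5.66 = 94.64 m/s
adjust_airspeed(-8.11): V ← 94.64 -8.11 = 86.53 m/s
throttle_to(5573): rpm ← 5573
adjust_airspeed(+11.29): V ← 86.53 +11.29 = 97.82 m/s
final state: V = 97.82 m/s, rpm = 5573 → n = rpm/60 = 92.883333 rev/s
target J* = 2.0284; solve J* = V/(n·D) for n: n = V/(J*·D) = 97.82/(2.0284 × 3.541) = 13.619091 rev/s
rpm = 60·n = 817.145475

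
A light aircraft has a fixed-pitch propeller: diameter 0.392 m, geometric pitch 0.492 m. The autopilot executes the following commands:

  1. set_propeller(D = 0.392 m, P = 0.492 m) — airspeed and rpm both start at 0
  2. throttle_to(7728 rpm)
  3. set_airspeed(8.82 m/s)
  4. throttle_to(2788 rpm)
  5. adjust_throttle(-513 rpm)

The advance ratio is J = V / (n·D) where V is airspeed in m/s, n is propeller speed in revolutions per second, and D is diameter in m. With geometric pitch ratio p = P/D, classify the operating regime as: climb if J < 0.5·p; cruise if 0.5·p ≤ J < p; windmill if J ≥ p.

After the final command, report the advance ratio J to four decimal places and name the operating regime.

J = 0.5934, regime = climb

set_propeller: D = 0.392 m, P = 0.492 m (p = P/D = 1.255102); state ← (V=0, rpm=0)
throttle_to(7728): rpm ← 7728
set_airspeed(8.82): V ← 8.82 m/s
throttle_to(2788): rpm ← 2788
adjust_throttle(-513): rpm ← 2788 -513 = 2275
final state: V = 8.82 m/s, rpm = 2275 → n = rpm/60 = 37.916667 rev/s
J = V / (n·D) = 8.82 / (37.916667 × 0.392) = 0.593407
regime bands: climb J<0.6276 | cruise [0.6276, 1.2551) | windmill J≥1.2551
J = 0.5934 → climb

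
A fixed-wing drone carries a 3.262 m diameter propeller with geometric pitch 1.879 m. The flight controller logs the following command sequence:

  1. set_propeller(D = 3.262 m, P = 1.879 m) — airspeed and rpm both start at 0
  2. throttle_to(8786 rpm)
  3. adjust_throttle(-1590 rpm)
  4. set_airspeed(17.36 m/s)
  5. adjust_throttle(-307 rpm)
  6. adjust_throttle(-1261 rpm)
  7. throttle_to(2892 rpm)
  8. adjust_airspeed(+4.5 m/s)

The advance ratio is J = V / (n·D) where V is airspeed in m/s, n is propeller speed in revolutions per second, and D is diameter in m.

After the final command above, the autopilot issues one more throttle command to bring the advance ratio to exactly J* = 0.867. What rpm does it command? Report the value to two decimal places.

rpm = 463.77

set_propeller: D = 3.262 m, P = 1.879 m (p = P/D = 0.576027); state ← (V=0, rpm=0)
throttle_to(8786): rpm ← 8786
adjust_throttle(-1590): rpm ← 8786 -1590 = 7196
set_airspeed(17.36): V ← 17.36 m/s
adjust_throttle(-307): rpm ← 7196 -307 = 6889
adjust_throttle(-1261): rpm ← 6889 -1261 = 5628
throttle_to(2892): rpm ← 2892
adjust_airspeed(+4.5): V ← 17.36 +4.5 = 21.86 m/s
final state: V = 21.86 m/s, rpm = 2892 → n = rpm/60 = 48.200000 rev/s
target J* = 0.867; solve J* = V/(n·D) for n: n = V/(J*·D) = 21.86/(0.867 × 3.262) = 7.729424 rev/s
rpm = 60·n = 463.765410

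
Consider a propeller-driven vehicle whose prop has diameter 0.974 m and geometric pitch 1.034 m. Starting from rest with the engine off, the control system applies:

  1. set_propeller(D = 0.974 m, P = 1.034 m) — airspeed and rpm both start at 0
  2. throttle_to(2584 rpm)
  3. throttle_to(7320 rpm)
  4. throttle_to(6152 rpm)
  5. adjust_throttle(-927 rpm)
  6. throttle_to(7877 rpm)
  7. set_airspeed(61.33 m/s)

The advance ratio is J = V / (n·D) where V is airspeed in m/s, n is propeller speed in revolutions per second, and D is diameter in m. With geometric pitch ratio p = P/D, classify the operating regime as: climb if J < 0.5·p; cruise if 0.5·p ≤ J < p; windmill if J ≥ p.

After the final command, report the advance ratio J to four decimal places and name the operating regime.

J = 0.4796, regime = climb

set_propeller: D = 0.974 m, P = 1.034 m (p = P/D = 1.061602); state ← (V=0, rpm=0)
throttle_to(2584): rpm ← 2584
throttle_to(7320): rpm ← 7320
throttle_to(6152): rpm ← 6152
adjust_throttle(-927): rpm ← 6152 -927 = 5225
throttle_to(7877): rpm ← 7877
set_airspeed(61.33): V ← 61.33 m/s
final state: V = 61.33 m/s, rpm = 7877 → n = rpm/60 = 131.283333 rev/s
J = V / (n·D) = 61.33 / (131.283333 × 0.974) = 0.479628
regime bands: climb J<0.5308 | cruise [0.5308, 1.0616) | windmill J≥1.0616
J = 0.4796 → climb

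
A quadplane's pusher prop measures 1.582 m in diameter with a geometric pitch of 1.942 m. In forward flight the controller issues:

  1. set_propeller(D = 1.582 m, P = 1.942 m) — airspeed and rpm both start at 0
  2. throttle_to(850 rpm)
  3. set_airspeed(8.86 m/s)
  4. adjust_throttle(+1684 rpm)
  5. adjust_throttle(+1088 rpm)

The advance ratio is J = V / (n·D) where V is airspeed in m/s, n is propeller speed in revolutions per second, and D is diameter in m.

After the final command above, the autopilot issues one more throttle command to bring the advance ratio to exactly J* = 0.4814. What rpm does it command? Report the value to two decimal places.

set_propeller: D = 1.582 m, P = 1.942 m (p = P/D = 1.227560); state ← (V=0, rpm=0)
throttle_to(850): rpm ← 850
set_airspeed(8.86): V ← 8.86 m/s
adjust_throttle(+1684): rpm ← 850 +1684 = 2534
adjust_throttle(+1088): rpm ← 2534 +1088 = 3622
final state: V = 8.86 m/s, rpm = 3622 → n = rpm/60 = 60.366667 rev/s
target J* = 0.4814; solve J* = V/(n·D) for n: n = V/(J*·D) = 8.86/(0.4814 × 1.582) = 11.633788 rev/s
rpm = 60·n = 698.027298

rpm = 698.03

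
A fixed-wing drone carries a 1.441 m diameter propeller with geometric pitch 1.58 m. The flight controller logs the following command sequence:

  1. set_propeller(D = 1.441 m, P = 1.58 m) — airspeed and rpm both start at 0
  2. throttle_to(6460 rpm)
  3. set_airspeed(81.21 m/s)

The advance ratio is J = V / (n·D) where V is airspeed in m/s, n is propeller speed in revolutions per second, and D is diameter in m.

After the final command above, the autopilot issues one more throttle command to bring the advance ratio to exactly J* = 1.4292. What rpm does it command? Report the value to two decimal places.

rpm = 2365.94

set_propeller: D = 1.441 m, P = 1.58 m (p = P/D = 1.096461); state ← (V=0, rpm=0)
throttle_to(6460): rpm ← 6460
set_airspeed(81.21): V ← 81.21 m/s
final state: V = 81.21 m/s, rpm = 6460 → n = rpm/60 = 107.666667 rev/s
target J* = 1.4292; solve J* = V/(n·D) for n: n = V/(J*·D) = 81.21/(1.4292 × 1.441) = 39.432337 rev/s
rpm = 60·n = 2365.940249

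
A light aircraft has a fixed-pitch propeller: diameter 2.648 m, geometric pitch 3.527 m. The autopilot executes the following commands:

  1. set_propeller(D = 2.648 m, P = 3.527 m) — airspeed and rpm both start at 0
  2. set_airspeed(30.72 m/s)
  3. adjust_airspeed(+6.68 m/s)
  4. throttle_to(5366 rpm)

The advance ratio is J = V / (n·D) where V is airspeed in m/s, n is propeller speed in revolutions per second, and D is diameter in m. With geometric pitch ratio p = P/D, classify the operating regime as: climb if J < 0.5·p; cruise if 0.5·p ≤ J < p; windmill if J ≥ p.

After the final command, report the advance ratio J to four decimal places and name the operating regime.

J = 0.1579, regime = climb

set_propeller: D = 2.648 m, P = 3.527 m (p = P/D = 1.331949); state ← (V=0, rpm=0)
set_airspeed(30.72): V ← 30.72 m/s
adjust_airspeed(+6.68): V ← 30.72 +6.68 = 37.4 m/s
throttle_to(5366): rpm ← 5366
final state: V = 37.4 m/s, rpm = 5366 → n = rpm/60 = 89.433333 rev/s
J = V / (n·D) = 37.4 / (89.433333 × 2.648) = 0.157926
regime bands: climb J<0.6660 | cruise [0.6660, 1.3319) | windmill J≥1.3319
J = 0.1579 → climb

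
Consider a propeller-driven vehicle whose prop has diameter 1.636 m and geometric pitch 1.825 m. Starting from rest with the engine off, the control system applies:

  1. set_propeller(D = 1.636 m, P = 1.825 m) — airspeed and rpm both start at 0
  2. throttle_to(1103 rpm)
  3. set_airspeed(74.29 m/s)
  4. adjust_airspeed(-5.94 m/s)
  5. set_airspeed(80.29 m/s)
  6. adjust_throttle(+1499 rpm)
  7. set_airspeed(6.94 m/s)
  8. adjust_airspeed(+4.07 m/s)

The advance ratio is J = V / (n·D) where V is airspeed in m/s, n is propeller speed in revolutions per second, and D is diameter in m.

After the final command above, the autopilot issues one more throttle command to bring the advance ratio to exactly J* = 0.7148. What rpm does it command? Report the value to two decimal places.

set_propeller: D = 1.636 m, P = 1.825 m (p = P/D = 1.115526); state ← (V=0, rpm=0)
throttle_to(1103): rpm ← 1103
set_airspeed(74.29): V ← 74.29 m/s
adjust_airspeed(-5.94): V ← 74.29 -5.94 = 68.35 m/s
set_airspeed(80.29): V ← 80.29 m/s
adjust_throttle(+1499): rpm ← 1103 +1499 = 2602
set_airspeed(6.94): V ← 6.94 m/s
adjust_airspeed(+4.07): V ← 6.94 +4.07 = 11.01 m/s
final state: V = 11.01 m/s, rpm = 2602 → n = rpm/60 = 43.366667 rev/s
target J* = 0.7148; solve J* = V/(n·D) for n: n = V/(J*·D) = 11.01/(0.7148 × 1.636) = 9.414982 rev/s
rpm = 60·n = 564.898896

rpm = 564.90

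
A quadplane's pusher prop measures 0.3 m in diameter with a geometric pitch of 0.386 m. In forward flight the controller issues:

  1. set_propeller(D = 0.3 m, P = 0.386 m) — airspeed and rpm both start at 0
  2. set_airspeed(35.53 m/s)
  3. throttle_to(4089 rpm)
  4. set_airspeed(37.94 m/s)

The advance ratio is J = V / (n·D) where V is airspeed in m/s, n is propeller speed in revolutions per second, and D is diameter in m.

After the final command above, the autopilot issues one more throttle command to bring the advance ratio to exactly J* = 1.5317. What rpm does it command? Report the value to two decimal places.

rpm = 4953.97

set_propeller: D = 0.3 m, P = 0.386 m (p = P/D = 1.286667); state ← (V=0, rpm=0)
set_airspeed(35.53): V ← 35.53 m/s
throttle_to(4089): rpm ← 4089
set_airspeed(37.94): V ← 37.94 m/s
final state: V = 37.94 m/s, rpm = 4089 → n = rpm/60 = 68.150000 rev/s
target J* = 1.5317; solve J* = V/(n·D) for n: n = V/(J*·D) = 37.94/(1.5317 × 0.3) = 82.566212 rev/s
rpm = 60·n = 4953.972710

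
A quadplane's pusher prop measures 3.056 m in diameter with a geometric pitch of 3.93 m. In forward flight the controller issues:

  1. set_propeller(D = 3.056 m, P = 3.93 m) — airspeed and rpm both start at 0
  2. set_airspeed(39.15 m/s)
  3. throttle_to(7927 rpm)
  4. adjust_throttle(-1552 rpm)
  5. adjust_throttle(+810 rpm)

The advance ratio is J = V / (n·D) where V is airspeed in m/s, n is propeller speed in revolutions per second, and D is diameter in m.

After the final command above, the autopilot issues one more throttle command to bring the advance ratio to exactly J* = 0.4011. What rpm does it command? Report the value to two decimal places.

set_propeller: D = 3.056 m, P = 3.93 m (p = P/D = 1.285995); state ← (V=0, rpm=0)
set_airspeed(39.15): V ← 39.15 m/s
throttle_to(7927): rpm ← 7927
adjust_throttle(-1552): rpm ← 7927 -1552 = 6375
adjust_throttle(+810): rpm ← 6375 +810 = 7185
final state: V = 39.15 m/s, rpm = 7185 → n = rpm/60 = 119.750000 rev/s
target J* = 0.4011; solve J* = V/(n·D) for n: n = V/(J*·D) = 39.15/(0.4011 × 3.056) = 31.939327 rev/s
rpm = 60·n = 1916.359592

rpm = 1916.36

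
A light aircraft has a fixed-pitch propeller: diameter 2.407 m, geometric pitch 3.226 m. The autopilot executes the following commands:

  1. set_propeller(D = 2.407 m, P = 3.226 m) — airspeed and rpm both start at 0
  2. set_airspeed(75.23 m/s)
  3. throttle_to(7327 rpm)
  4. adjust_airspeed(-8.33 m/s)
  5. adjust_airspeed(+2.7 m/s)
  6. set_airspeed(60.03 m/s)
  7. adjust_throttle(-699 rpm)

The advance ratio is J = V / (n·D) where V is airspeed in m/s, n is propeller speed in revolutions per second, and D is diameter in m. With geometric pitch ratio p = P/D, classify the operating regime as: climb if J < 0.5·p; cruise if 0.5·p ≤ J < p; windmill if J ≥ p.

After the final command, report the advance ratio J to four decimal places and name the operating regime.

J = 0.2258, regime = climb

set_propeller: D = 2.407 m, P = 3.226 m (p = P/D = 1.340258); state ← (V=0, rpm=0)
set_airspeed(75.23): V ← 75.23 m/s
throttle_to(7327): rpm ← 7327
adjust_airspeed(-8.33): V ← 75.23 -8.33 = 66.9 m/s
adjust_airspeed(+2.7): V ← 66.9 +2.7 = 69.6 m/s
set_airspeed(60.03): V ← 60.03 m/s
adjust_throttle(-699): rpm ← 7327 -699 = 6628
final state: V = 60.03 m/s, rpm = 6628 → n = rpm/60 = 110.466667 rev/s
J = V / (n·D) = 60.03 / (110.466667 × 2.407) = 0.225767
regime bands: climb J<0.6701 | cruise [0.6701, 1.3403) | windmill J≥1.3403
J = 0.2258 → climb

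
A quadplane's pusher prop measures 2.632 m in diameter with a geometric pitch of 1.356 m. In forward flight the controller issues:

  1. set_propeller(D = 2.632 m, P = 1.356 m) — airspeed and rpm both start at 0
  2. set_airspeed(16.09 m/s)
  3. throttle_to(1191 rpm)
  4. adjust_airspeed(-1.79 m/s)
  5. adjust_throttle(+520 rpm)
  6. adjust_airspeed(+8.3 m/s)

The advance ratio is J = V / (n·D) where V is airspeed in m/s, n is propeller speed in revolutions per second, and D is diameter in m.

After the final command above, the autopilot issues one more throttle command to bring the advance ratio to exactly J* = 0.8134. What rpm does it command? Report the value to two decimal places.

set_propeller: D = 2.632 m, P = 1.356 m (p = P/D = 0.515198); state ← (V=0, rpm=0)
set_airspeed(16.09): V ← 16.09 m/s
throttle_to(1191): rpm ← 1191
adjust_airspeed(-1.79): V ← 16.09 -1.79 = 14.3 m/s
adjust_throttle(+520): rpm ← 1191 +520 = 1711
adjust_airspeed(+8.3): V ← 14.3 +8.3 = 22.6 m/s
final state: V = 22.6 m/s, rpm = 1711 → n = rpm/60 = 28.516667 rev/s
target J* = 0.8134; solve J* = V/(n·D) for n: n = V/(J*·D) = 22.6/(0.8134 × 2.632) = 10.556462 rev/s
rpm = 60·n = 633.387716

rpm = 633.39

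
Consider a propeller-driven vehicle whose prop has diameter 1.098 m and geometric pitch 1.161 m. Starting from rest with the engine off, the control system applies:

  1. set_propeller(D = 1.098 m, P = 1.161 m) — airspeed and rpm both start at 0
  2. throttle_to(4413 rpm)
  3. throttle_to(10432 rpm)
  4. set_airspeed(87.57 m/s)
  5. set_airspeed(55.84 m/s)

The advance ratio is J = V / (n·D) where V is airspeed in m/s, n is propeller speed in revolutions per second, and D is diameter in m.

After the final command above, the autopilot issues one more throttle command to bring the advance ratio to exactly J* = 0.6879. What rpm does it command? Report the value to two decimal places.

rpm = 4435.77

set_propeller: D = 1.098 m, P = 1.161 m (p = P/D = 1.057377); state ← (V=0, rpm=0)
throttle_to(4413): rpm ← 4413
throttle_to(10432): rpm ← 10432
set_airspeed(87.57): V ← 87.57 m/s
set_airspeed(55.84): V ← 55.84 m/s
final state: V = 55.84 m/s, rpm = 10432 → n = rpm/60 = 173.866667 rev/s
target J* = 0.6879; solve J* = V/(n·D) for n: n = V/(J*·D) = 55.84/(0.6879 × 1.098) = 73.929498 rev/s
rpm = 60·n = 4435.769909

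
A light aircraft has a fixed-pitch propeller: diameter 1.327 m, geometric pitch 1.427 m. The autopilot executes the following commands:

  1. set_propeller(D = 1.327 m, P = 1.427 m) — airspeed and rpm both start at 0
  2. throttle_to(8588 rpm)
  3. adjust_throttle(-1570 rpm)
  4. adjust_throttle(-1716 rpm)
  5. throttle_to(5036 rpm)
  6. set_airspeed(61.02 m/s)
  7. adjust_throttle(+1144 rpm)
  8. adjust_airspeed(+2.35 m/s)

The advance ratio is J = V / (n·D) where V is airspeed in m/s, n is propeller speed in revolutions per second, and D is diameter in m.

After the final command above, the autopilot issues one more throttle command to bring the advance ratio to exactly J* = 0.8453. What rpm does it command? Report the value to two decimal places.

rpm = 3389.64

set_propeller: D = 1.327 m, P = 1.427 m (p = P/D = 1.075358); state ← (V=0, rpm=0)
throttle_to(8588): rpm ← 8588
adjust_throttle(-1570): rpm ← 8588 -1570 = 7018
adjust_throttle(-1716): rpm ← 7018 -1716 = 5302
throttle_to(5036): rpm ← 5036
set_airspeed(61.02): V ← 61.02 m/s
adjust_throttle(+1144): rpm ← 5036 +1144 = 6180
adjust_airspeed(+2.35): V ← 61.02 +2.35 = 63.37 m/s
final state: V = 63.37 m/s, rpm = 6180 → n = rpm/60 = 103.000000 rev/s
target J* = 0.8453; solve J* = V/(n·D) for n: n = V/(J*·D) = 63.37/(0.8453 × 1.327) = 56.493947 rev/s
rpm = 60·n = 3389.636798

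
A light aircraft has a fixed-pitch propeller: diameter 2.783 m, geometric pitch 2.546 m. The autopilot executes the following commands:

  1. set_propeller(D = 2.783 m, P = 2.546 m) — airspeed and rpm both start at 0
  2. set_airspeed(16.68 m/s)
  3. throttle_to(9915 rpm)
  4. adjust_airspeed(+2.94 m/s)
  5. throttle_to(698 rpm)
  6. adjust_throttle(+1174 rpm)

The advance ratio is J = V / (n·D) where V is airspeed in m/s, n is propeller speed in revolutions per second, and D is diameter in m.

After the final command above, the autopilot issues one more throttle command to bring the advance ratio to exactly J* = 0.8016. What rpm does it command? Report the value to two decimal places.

set_propeller: D = 2.783 m, P = 2.546 m (p = P/D = 0.914840); state ← (V=0, rpm=0)
set_airspeed(16.68): V ← 16.68 m/s
throttle_to(9915): rpm ← 9915
adjust_airspeed(+2.94): V ← 16.68 +2.94 = 19.62 m/s
throttle_to(698): rpm ← 698
adjust_throttle(+1174): rpm ← 698 +1174 = 1872
final state: V = 19.62 m/s, rpm = 1872 → n = rpm/60 = 31.200000 rev/s
target J* = 0.8016; solve J* = V/(n·D) for n: n = V/(J*·D) = 19.62/(0.8016 × 2.783) = 8.794843 rev/s
rpm = 60·n = 527.690576

rpm = 527.69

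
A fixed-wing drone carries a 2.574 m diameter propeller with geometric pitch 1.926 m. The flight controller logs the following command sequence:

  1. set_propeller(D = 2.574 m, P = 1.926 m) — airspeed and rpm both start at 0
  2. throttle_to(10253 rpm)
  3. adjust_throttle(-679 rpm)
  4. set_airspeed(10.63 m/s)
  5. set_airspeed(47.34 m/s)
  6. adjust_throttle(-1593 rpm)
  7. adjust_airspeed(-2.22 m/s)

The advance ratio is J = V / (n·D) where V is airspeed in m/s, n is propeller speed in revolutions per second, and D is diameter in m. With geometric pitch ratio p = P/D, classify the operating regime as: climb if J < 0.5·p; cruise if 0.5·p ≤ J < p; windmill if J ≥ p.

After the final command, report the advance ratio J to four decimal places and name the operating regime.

set_propeller: D = 2.574 m, P = 1.926 m (p = P/D = 0.748252); state ← (V=0, rpm=0)
throttle_to(10253): rpm ← 10253
adjust_throttle(-679): rpm ← 10253 -679 = 9574
set_airspeed(10.63): V ← 10.63 m/s
set_airspeed(47.34): V ← 47.34 m/s
adjust_throttle(-1593): rpm ← 9574 -1593 = 7981
adjust_airspeed(-2.22): V ← 47.34 -2.22 = 45.12 m/s
final state: V = 45.12 m/s, rpm = 7981 → n = rpm/60 = 133.016667 rev/s
J = V / (n·D) = 45.12 / (133.016667 × 2.574) = 0.131782
regime bands: climb J<0.3741 | cruise [0.3741, 0.7483) | windmill J≥0.7483
J = 0.1318 → climb

J = 0.1318, regime = climb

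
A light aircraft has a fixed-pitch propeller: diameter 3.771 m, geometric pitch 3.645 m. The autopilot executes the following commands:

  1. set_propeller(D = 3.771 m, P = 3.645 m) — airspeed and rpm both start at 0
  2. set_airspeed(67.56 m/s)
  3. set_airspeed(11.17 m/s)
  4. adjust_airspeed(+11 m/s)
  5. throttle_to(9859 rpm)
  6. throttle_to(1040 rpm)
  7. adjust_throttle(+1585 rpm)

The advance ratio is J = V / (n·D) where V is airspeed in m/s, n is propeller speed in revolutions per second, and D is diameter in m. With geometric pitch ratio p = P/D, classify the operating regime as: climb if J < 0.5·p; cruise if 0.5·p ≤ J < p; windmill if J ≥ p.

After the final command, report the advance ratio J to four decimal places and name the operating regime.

J = 0.1344, regime = climb

set_propeller: D = 3.771 m, P = 3.645 m (p = P/D = 0.966587); state ← (V=0, rpm=0)
set_airspeed(67.56): V ← 67.56 m/s
set_airspeed(11.17): V ← 11.17 m/s
adjust_airspeed(+11): V ← 11.17 +11 = 22.17 m/s
throttle_to(9859): rpm ← 9859
throttle_to(1040): rpm ← 1040
adjust_throttle(+1585): rpm ← 1040 +1585 = 2625
final state: V = 22.17 m/s, rpm = 2625 → n = rpm/60 = 43.750000 rev/s
J = V / (n·D) = 22.17 / (43.750000 × 3.771) = 0.134379
regime bands: climb J<0.4833 | cruise [0.4833, 0.9666) | windmill J≥0.9666
J = 0.1344 → climb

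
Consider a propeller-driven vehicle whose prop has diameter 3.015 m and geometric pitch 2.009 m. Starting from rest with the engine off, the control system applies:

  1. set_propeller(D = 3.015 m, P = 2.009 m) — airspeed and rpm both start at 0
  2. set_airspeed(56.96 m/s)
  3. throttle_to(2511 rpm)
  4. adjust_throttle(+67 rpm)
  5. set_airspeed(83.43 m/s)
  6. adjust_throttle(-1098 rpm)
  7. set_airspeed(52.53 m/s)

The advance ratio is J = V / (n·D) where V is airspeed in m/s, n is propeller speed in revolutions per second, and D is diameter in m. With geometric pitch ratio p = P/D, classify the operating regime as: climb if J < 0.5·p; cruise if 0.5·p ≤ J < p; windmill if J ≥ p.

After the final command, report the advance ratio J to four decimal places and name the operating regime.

set_propeller: D = 3.015 m, P = 2.009 m (p = P/D = 0.666335); state ← (V=0, rpm=0)
set_airspeed(56.96): V ← 56.96 m/s
throttle_to(2511): rpm ← 2511
adjust_throttle(+67): rpm ← 2511 +67 = 2578
set_airspeed(83.43): V ← 83.43 m/s
adjust_throttle(-1098): rpm ← 2578 -1098 = 1480
set_airspeed(52.53): V ← 52.53 m/s
final state: V = 52.53 m/s, rpm = 1480 → n = rpm/60 = 24.666667 rev/s
J = V / (n·D) = 52.53 / (24.666667 × 3.015) = 0.706333
regime bands: climb J<0.3332 | cruise [0.3332, 0.6663) | windmill J≥0.6663
J = 0.7063 → windmill

J = 0.7063, regime = windmill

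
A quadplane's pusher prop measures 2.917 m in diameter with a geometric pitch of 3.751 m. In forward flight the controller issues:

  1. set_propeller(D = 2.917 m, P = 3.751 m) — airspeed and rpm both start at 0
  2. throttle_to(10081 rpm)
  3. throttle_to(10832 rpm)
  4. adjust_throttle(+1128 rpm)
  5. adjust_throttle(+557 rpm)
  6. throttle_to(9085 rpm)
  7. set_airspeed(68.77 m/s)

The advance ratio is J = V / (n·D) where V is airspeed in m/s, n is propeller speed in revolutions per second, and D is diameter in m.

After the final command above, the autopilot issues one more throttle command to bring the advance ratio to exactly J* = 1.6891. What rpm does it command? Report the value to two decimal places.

set_propeller: D = 2.917 m, P = 3.751 m (p = P/D = 1.285910); state ← (V=0, rpm=0)
throttle_to(10081): rpm ← 10081
throttle_to(10832): rpm ← 10832
adjust_throttle(+1128): rpm ← 10832 +1128 = 11960
adjust_throttle(+557): rpm ← 11960 +557 = 12517
throttle_to(9085): rpm ← 9085
set_airspeed(68.77): V ← 68.77 m/s
final state: V = 68.77 m/s, rpm = 9085 → n = rpm/60 = 151.416667 rev/s
target J* = 1.6891; solve J* = V/(n·D) for n: n = V/(J*·D) = 68.77/(1.6891 × 2.917) = 13.957487 rev/s
rpm = 60·n = 837.449222

rpm = 837.45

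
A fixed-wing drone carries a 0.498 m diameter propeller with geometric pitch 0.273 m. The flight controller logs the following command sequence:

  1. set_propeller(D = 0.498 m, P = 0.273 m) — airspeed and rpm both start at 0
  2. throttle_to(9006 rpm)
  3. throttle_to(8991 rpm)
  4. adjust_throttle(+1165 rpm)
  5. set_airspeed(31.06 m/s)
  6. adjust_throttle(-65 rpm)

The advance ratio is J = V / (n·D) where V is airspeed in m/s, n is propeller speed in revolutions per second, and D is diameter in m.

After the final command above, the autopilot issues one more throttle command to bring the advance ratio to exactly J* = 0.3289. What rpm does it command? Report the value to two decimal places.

set_propeller: D = 0.498 m, P = 0.273 m (p = P/D = 0.548193); state ← (V=0, rpm=0)
throttle_to(9006): rpm ← 9006
throttle_to(8991): rpm ← 8991
adjust_throttle(+1165): rpm ← 8991 +1165 = 10156
set_airspeed(31.06): V ← 31.06 m/s
adjust_throttle(-65): rpm ← 10156 -65 = 10091
final state: V = 31.06 m/s, rpm = 10091 → n = rpm/60 = 168.183333 rev/s
target J* = 0.3289; solve J* = V/(n·D) for n: n = V/(J*·D) = 31.06/(0.3289 × 0.498) = 189.630520 rev/s
rpm = 60·n = 11377.831179

rpm = 11377.83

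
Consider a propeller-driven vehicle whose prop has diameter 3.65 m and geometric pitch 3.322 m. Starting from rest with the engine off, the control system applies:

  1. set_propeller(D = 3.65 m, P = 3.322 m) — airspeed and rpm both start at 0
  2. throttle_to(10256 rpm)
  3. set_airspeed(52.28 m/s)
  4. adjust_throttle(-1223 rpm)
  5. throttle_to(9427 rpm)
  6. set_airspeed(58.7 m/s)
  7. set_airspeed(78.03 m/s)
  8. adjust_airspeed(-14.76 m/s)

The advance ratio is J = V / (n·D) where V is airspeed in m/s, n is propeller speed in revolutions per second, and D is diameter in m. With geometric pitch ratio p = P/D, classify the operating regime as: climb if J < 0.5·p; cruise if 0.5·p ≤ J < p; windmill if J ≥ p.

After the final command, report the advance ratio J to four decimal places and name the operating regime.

J = 0.1103, regime = climb

set_propeller: D = 3.65 m, P = 3.322 m (p = P/D = 0.910137); state ← (V=0, rpm=0)
throttle_to(10256): rpm ← 10256
set_airspeed(52.28): V ← 52.28 m/s
adjust_throttle(-1223): rpm ← 10256 -1223 = 9033
throttle_to(9427): rpm ← 9427
set_airspeed(58.7): V ← 58.7 m/s
set_airspeed(78.03): V ← 78.03 m/s
adjust_airspeed(-14.76): V ← 78.03 -14.76 = 63.27 m/s
final state: V = 63.27 m/s, rpm = 9427 → n = rpm/60 = 157.116667 rev/s
J = V / (n·D) = 63.27 / (157.116667 × 3.65) = 0.110327
regime bands: climb J<0.4551 | cruise [0.4551, 0.9101) | windmill J≥0.9101
J = 0.1103 → climb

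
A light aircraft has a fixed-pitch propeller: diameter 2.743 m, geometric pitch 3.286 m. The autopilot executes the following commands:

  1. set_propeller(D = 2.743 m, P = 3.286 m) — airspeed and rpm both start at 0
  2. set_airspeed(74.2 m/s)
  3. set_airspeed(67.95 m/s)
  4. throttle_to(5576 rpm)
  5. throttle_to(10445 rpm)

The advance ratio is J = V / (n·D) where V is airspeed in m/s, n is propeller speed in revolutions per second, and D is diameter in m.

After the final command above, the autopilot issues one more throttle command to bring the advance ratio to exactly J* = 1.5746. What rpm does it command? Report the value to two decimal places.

set_propeller: D = 2.743 m, P = 3.286 m (p = P/D = 1.197958); state ← (V=0, rpm=0)
set_airspeed(74.2): V ← 74.2 m/s
set_airspeed(67.95): V ← 67.95 m/s
throttle_to(5576): rpm ← 5576
throttle_to(10445): rpm ← 10445
final state: V = 67.95 m/s, rpm = 10445 → n = rpm/60 = 174.083333 rev/s
target J* = 1.5746; solve J* = V/(n·D) for n: n = V/(J*·D) = 67.95/(1.5746 × 2.743) = 15.732343 rev/s
rpm = 60·n = 943.940580

rpm = 943.94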